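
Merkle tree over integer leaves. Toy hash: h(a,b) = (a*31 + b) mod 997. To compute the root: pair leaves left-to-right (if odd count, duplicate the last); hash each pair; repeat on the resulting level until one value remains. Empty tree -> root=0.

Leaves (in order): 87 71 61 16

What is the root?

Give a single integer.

Answer: 976

Derivation:
L0: [87, 71, 61, 16]
L1: h(87,71)=(87*31+71)%997=774 h(61,16)=(61*31+16)%997=910 -> [774, 910]
L2: h(774,910)=(774*31+910)%997=976 -> [976]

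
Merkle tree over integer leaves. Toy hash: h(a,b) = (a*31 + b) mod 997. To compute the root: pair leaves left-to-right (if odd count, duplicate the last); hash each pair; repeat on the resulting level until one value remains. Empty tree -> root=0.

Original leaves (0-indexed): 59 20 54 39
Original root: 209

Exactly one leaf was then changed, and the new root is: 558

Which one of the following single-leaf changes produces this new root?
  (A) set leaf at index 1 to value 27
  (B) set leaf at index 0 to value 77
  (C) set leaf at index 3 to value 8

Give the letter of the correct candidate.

Answer: B

Derivation:
Original leaves: [59, 20, 54, 39]
Target new root: 558
Try each candidate change and compute the resulting root:
Candidate A: set leaf[1] = 27 -> leaves = [59, 27, 54, 39]
  L0: [59, 27, 54, 39]
  L1: h(59,27)=(59*31+27)%997=859 h(54,39)=(54*31+39)%997=716 -> [859, 716]
  L2: h(859,716)=(859*31+716)%997=426 -> [426]
  root = 426 != target 558
Candidate B: set leaf[0] = 77 -> leaves = [77, 20, 54, 39]
  L0: [77, 20, 54, 39]
  L1: h(77,20)=(77*31+20)%997=413 h(54,39)=(54*31+39)%997=716 -> [413, 716]
  L2: h(413,716)=(413*31+716)%997=558 -> [558]
  root = 558 == target 558  ** MATCH **
Candidate C: set leaf[3] = 8 -> leaves = [59, 20, 54, 8]
  L0: [59, 20, 54, 8]
  L1: h(59,20)=(59*31+20)%997=852 h(54,8)=(54*31+8)%997=685 -> [852, 685]
  L2: h(852,685)=(852*31+685)%997=178 -> [178]
  root = 178 != target 558
Candidate B produces the target root.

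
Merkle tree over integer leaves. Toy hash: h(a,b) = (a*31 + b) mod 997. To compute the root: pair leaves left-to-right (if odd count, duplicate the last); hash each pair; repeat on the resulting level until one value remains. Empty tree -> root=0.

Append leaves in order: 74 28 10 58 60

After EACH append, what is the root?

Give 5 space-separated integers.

After append 74 (leaves=[74]):
  L0: [74]
  root=74
After append 28 (leaves=[74, 28]):
  L0: [74, 28]
  L1: h(74,28)=(74*31+28)%997=328 -> [328]
  root=328
After append 10 (leaves=[74, 28, 10]):
  L0: [74, 28, 10]
  L1: h(74,28)=(74*31+28)%997=328 h(10,10)=(10*31+10)%997=320 -> [328, 320]
  L2: h(328,320)=(328*31+320)%997=518 -> [518]
  root=518
After append 58 (leaves=[74, 28, 10, 58]):
  L0: [74, 28, 10, 58]
  L1: h(74,28)=(74*31+28)%997=328 h(10,58)=(10*31+58)%997=368 -> [328, 368]
  L2: h(328,368)=(328*31+368)%997=566 -> [566]
  root=566
After append 60 (leaves=[74, 28, 10, 58, 60]):
  L0: [74, 28, 10, 58, 60]
  L1: h(74,28)=(74*31+28)%997=328 h(10,58)=(10*31+58)%997=368 h(60,60)=(60*31+60)%997=923 -> [328, 368, 923]
  L2: h(328,368)=(328*31+368)%997=566 h(923,923)=(923*31+923)%997=623 -> [566, 623]
  L3: h(566,623)=(566*31+623)%997=223 -> [223]
  root=223

Answer: 74 328 518 566 223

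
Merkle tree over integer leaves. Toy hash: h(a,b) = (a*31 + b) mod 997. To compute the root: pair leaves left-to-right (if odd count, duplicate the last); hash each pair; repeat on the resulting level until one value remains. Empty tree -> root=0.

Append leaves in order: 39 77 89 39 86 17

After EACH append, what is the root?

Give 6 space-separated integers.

After append 39 (leaves=[39]):
  L0: [39]
  root=39
After append 77 (leaves=[39, 77]):
  L0: [39, 77]
  L1: h(39,77)=(39*31+77)%997=289 -> [289]
  root=289
After append 89 (leaves=[39, 77, 89]):
  L0: [39, 77, 89]
  L1: h(39,77)=(39*31+77)%997=289 h(89,89)=(89*31+89)%997=854 -> [289, 854]
  L2: h(289,854)=(289*31+854)%997=840 -> [840]
  root=840
After append 39 (leaves=[39, 77, 89, 39]):
  L0: [39, 77, 89, 39]
  L1: h(39,77)=(39*31+77)%997=289 h(89,39)=(89*31+39)%997=804 -> [289, 804]
  L2: h(289,804)=(289*31+804)%997=790 -> [790]
  root=790
After append 86 (leaves=[39, 77, 89, 39, 86]):
  L0: [39, 77, 89, 39, 86]
  L1: h(39,77)=(39*31+77)%997=289 h(89,39)=(89*31+39)%997=804 h(86,86)=(86*31+86)%997=758 -> [289, 804, 758]
  L2: h(289,804)=(289*31+804)%997=790 h(758,758)=(758*31+758)%997=328 -> [790, 328]
  L3: h(790,328)=(790*31+328)%997=890 -> [890]
  root=890
After append 17 (leaves=[39, 77, 89, 39, 86, 17]):
  L0: [39, 77, 89, 39, 86, 17]
  L1: h(39,77)=(39*31+77)%997=289 h(89,39)=(89*31+39)%997=804 h(86,17)=(86*31+17)%997=689 -> [289, 804, 689]
  L2: h(289,804)=(289*31+804)%997=790 h(689,689)=(689*31+689)%997=114 -> [790, 114]
  L3: h(790,114)=(790*31+114)%997=676 -> [676]
  root=676

Answer: 39 289 840 790 890 676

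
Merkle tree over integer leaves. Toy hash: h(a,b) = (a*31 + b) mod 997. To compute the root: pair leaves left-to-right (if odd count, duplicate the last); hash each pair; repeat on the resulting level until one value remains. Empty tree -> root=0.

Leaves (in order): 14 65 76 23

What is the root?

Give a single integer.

Answer: 899

Derivation:
L0: [14, 65, 76, 23]
L1: h(14,65)=(14*31+65)%997=499 h(76,23)=(76*31+23)%997=385 -> [499, 385]
L2: h(499,385)=(499*31+385)%997=899 -> [899]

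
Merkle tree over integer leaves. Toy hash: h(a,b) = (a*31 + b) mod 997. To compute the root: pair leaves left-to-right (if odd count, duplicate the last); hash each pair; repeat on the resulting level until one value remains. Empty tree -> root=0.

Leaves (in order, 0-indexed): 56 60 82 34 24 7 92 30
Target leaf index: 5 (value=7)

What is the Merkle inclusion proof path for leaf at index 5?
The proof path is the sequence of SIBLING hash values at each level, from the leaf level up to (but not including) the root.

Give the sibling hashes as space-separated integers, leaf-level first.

L0 (leaves): [56, 60, 82, 34, 24, 7, 92, 30], target index=5
L1: h(56,60)=(56*31+60)%997=799 [pair 0] h(82,34)=(82*31+34)%997=582 [pair 1] h(24,7)=(24*31+7)%997=751 [pair 2] h(92,30)=(92*31+30)%997=888 [pair 3] -> [799, 582, 751, 888]
  Sibling for proof at L0: 24
L2: h(799,582)=(799*31+582)%997=426 [pair 0] h(751,888)=(751*31+888)%997=241 [pair 1] -> [426, 241]
  Sibling for proof at L1: 888
L3: h(426,241)=(426*31+241)%997=486 [pair 0] -> [486]
  Sibling for proof at L2: 426
Root: 486
Proof path (sibling hashes from leaf to root): [24, 888, 426]

Answer: 24 888 426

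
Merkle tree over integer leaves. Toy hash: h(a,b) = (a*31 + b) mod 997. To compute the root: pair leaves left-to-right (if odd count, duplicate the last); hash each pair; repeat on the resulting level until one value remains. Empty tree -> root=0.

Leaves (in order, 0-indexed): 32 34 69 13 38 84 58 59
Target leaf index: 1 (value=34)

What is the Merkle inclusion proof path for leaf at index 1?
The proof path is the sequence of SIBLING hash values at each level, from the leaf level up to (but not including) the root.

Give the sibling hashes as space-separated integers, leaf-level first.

L0 (leaves): [32, 34, 69, 13, 38, 84, 58, 59], target index=1
L1: h(32,34)=(32*31+34)%997=29 [pair 0] h(69,13)=(69*31+13)%997=158 [pair 1] h(38,84)=(38*31+84)%997=265 [pair 2] h(58,59)=(58*31+59)%997=860 [pair 3] -> [29, 158, 265, 860]
  Sibling for proof at L0: 32
L2: h(29,158)=(29*31+158)%997=60 [pair 0] h(265,860)=(265*31+860)%997=102 [pair 1] -> [60, 102]
  Sibling for proof at L1: 158
L3: h(60,102)=(60*31+102)%997=965 [pair 0] -> [965]
  Sibling for proof at L2: 102
Root: 965
Proof path (sibling hashes from leaf to root): [32, 158, 102]

Answer: 32 158 102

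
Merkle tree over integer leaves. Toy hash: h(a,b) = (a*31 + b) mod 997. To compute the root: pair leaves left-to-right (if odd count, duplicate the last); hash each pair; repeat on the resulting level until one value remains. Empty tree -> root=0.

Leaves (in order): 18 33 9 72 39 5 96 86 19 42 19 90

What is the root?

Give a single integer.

L0: [18, 33, 9, 72, 39, 5, 96, 86, 19, 42, 19, 90]
L1: h(18,33)=(18*31+33)%997=591 h(9,72)=(9*31+72)%997=351 h(39,5)=(39*31+5)%997=217 h(96,86)=(96*31+86)%997=71 h(19,42)=(19*31+42)%997=631 h(19,90)=(19*31+90)%997=679 -> [591, 351, 217, 71, 631, 679]
L2: h(591,351)=(591*31+351)%997=726 h(217,71)=(217*31+71)%997=816 h(631,679)=(631*31+679)%997=300 -> [726, 816, 300]
L3: h(726,816)=(726*31+816)%997=391 h(300,300)=(300*31+300)%997=627 -> [391, 627]
L4: h(391,627)=(391*31+627)%997=784 -> [784]

Answer: 784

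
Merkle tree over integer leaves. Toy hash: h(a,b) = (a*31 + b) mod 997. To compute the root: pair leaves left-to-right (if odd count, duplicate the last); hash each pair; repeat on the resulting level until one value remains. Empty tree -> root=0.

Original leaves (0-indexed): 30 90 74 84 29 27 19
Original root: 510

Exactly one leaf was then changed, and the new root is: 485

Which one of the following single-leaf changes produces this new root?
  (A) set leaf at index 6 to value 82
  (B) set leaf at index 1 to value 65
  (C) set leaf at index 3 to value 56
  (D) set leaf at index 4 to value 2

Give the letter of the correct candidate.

Original leaves: [30, 90, 74, 84, 29, 27, 19]
Target new root: 485
Try each candidate change and compute the resulting root:
Candidate A: set leaf[6] = 82 -> leaves = [30, 90, 74, 84, 29, 27, 82]
  L0: [30, 90, 74, 84, 29, 27, 82]
  L1: h(30,90)=(30*31+90)%997=23 h(74,84)=(74*31+84)%997=384 h(29,27)=(29*31+27)%997=926 h(82,82)=(82*31+82)%997=630 -> [23, 384, 926, 630]
  L2: h(23,384)=(23*31+384)%997=100 h(926,630)=(926*31+630)%997=423 -> [100, 423]
  L3: h(100,423)=(100*31+423)%997=532 -> [532]
  root = 532 != target 485
Candidate B: set leaf[1] = 65 -> leaves = [30, 65, 74, 84, 29, 27, 19]
  L0: [30, 65, 74, 84, 29, 27, 19]
  L1: h(30,65)=(30*31+65)%997=995 h(74,84)=(74*31+84)%997=384 h(29,27)=(29*31+27)%997=926 h(19,19)=(19*31+19)%997=608 -> [995, 384, 926, 608]
  L2: h(995,384)=(995*31+384)%997=322 h(926,608)=(926*31+608)%997=401 -> [322, 401]
  L3: h(322,401)=(322*31+401)%997=413 -> [413]
  root = 413 != target 485
Candidate C: set leaf[3] = 56 -> leaves = [30, 90, 74, 56, 29, 27, 19]
  L0: [30, 90, 74, 56, 29, 27, 19]
  L1: h(30,90)=(30*31+90)%997=23 h(74,56)=(74*31+56)%997=356 h(29,27)=(29*31+27)%997=926 h(19,19)=(19*31+19)%997=608 -> [23, 356, 926, 608]
  L2: h(23,356)=(23*31+356)%997=72 h(926,608)=(926*31+608)%997=401 -> [72, 401]
  L3: h(72,401)=(72*31+401)%997=639 -> [639]
  root = 639 != target 485
Candidate D: set leaf[4] = 2 -> leaves = [30, 90, 74, 84, 2, 27, 19]
  L0: [30, 90, 74, 84, 2, 27, 19]
  L1: h(30,90)=(30*31+90)%997=23 h(74,84)=(74*31+84)%997=384 h(2,27)=(2*31+27)%997=89 h(19,19)=(19*31+19)%997=608 -> [23, 384, 89, 608]
  L2: h(23,384)=(23*31+384)%997=100 h(89,608)=(89*31+608)%997=376 -> [100, 376]
  L3: h(100,376)=(100*31+376)%997=485 -> [485]
  root = 485 == target 485  ** MATCH **
Candidate D produces the target root.

Answer: D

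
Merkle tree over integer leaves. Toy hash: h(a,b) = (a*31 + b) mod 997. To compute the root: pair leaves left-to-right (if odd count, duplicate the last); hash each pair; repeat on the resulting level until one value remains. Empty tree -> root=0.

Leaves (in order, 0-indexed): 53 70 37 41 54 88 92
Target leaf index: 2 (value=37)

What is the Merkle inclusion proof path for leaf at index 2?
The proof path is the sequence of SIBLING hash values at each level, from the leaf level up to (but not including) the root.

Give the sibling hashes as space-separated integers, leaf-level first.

Answer: 41 716 737

Derivation:
L0 (leaves): [53, 70, 37, 41, 54, 88, 92], target index=2
L1: h(53,70)=(53*31+70)%997=716 [pair 0] h(37,41)=(37*31+41)%997=191 [pair 1] h(54,88)=(54*31+88)%997=765 [pair 2] h(92,92)=(92*31+92)%997=950 [pair 3] -> [716, 191, 765, 950]
  Sibling for proof at L0: 41
L2: h(716,191)=(716*31+191)%997=453 [pair 0] h(765,950)=(765*31+950)%997=737 [pair 1] -> [453, 737]
  Sibling for proof at L1: 716
L3: h(453,737)=(453*31+737)%997=822 [pair 0] -> [822]
  Sibling for proof at L2: 737
Root: 822
Proof path (sibling hashes from leaf to root): [41, 716, 737]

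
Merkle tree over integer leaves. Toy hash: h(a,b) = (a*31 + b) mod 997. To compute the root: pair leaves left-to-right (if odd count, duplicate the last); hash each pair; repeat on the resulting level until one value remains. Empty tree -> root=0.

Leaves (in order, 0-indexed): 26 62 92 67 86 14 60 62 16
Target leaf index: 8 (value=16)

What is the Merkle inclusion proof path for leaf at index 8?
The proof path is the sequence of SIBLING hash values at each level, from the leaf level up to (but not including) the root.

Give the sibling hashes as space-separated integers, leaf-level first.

Answer: 16 512 432 675

Derivation:
L0 (leaves): [26, 62, 92, 67, 86, 14, 60, 62, 16], target index=8
L1: h(26,62)=(26*31+62)%997=868 [pair 0] h(92,67)=(92*31+67)%997=925 [pair 1] h(86,14)=(86*31+14)%997=686 [pair 2] h(60,62)=(60*31+62)%997=925 [pair 3] h(16,16)=(16*31+16)%997=512 [pair 4] -> [868, 925, 686, 925, 512]
  Sibling for proof at L0: 16
L2: h(868,925)=(868*31+925)%997=914 [pair 0] h(686,925)=(686*31+925)%997=257 [pair 1] h(512,512)=(512*31+512)%997=432 [pair 2] -> [914, 257, 432]
  Sibling for proof at L1: 512
L3: h(914,257)=(914*31+257)%997=675 [pair 0] h(432,432)=(432*31+432)%997=863 [pair 1] -> [675, 863]
  Sibling for proof at L2: 432
L4: h(675,863)=(675*31+863)%997=851 [pair 0] -> [851]
  Sibling for proof at L3: 675
Root: 851
Proof path (sibling hashes from leaf to root): [16, 512, 432, 675]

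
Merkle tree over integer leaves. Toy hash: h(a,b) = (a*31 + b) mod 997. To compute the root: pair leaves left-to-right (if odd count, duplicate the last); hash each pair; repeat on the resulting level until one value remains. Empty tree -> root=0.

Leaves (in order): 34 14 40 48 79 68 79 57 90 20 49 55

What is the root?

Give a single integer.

Answer: 479

Derivation:
L0: [34, 14, 40, 48, 79, 68, 79, 57, 90, 20, 49, 55]
L1: h(34,14)=(34*31+14)%997=71 h(40,48)=(40*31+48)%997=291 h(79,68)=(79*31+68)%997=523 h(79,57)=(79*31+57)%997=512 h(90,20)=(90*31+20)%997=816 h(49,55)=(49*31+55)%997=577 -> [71, 291, 523, 512, 816, 577]
L2: h(71,291)=(71*31+291)%997=498 h(523,512)=(523*31+512)%997=773 h(816,577)=(816*31+577)%997=948 -> [498, 773, 948]
L3: h(498,773)=(498*31+773)%997=259 h(948,948)=(948*31+948)%997=426 -> [259, 426]
L4: h(259,426)=(259*31+426)%997=479 -> [479]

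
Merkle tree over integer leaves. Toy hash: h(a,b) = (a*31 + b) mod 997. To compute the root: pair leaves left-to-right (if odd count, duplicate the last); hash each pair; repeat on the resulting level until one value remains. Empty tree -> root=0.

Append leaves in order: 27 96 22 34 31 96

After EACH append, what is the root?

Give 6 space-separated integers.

After append 27 (leaves=[27]):
  L0: [27]
  root=27
After append 96 (leaves=[27, 96]):
  L0: [27, 96]
  L1: h(27,96)=(27*31+96)%997=933 -> [933]
  root=933
After append 22 (leaves=[27, 96, 22]):
  L0: [27, 96, 22]
  L1: h(27,96)=(27*31+96)%997=933 h(22,22)=(22*31+22)%997=704 -> [933, 704]
  L2: h(933,704)=(933*31+704)%997=714 -> [714]
  root=714
After append 34 (leaves=[27, 96, 22, 34]):
  L0: [27, 96, 22, 34]
  L1: h(27,96)=(27*31+96)%997=933 h(22,34)=(22*31+34)%997=716 -> [933, 716]
  L2: h(933,716)=(933*31+716)%997=726 -> [726]
  root=726
After append 31 (leaves=[27, 96, 22, 34, 31]):
  L0: [27, 96, 22, 34, 31]
  L1: h(27,96)=(27*31+96)%997=933 h(22,34)=(22*31+34)%997=716 h(31,31)=(31*31+31)%997=992 -> [933, 716, 992]
  L2: h(933,716)=(933*31+716)%997=726 h(992,992)=(992*31+992)%997=837 -> [726, 837]
  L3: h(726,837)=(726*31+837)%997=412 -> [412]
  root=412
After append 96 (leaves=[27, 96, 22, 34, 31, 96]):
  L0: [27, 96, 22, 34, 31, 96]
  L1: h(27,96)=(27*31+96)%997=933 h(22,34)=(22*31+34)%997=716 h(31,96)=(31*31+96)%997=60 -> [933, 716, 60]
  L2: h(933,716)=(933*31+716)%997=726 h(60,60)=(60*31+60)%997=923 -> [726, 923]
  L3: h(726,923)=(726*31+923)%997=498 -> [498]
  root=498

Answer: 27 933 714 726 412 498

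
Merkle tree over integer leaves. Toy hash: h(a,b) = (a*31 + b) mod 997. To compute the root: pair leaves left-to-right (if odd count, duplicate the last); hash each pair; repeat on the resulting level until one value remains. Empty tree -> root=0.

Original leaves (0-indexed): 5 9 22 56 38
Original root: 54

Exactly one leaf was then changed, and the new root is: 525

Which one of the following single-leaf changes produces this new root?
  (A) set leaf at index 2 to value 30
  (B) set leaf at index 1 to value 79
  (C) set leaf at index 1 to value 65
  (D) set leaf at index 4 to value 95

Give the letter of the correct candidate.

Original leaves: [5, 9, 22, 56, 38]
Target new root: 525
Try each candidate change and compute the resulting root:
Candidate A: set leaf[2] = 30 -> leaves = [5, 9, 30, 56, 38]
  L0: [5, 9, 30, 56, 38]
  L1: h(5,9)=(5*31+9)%997=164 h(30,56)=(30*31+56)%997=986 h(38,38)=(38*31+38)%997=219 -> [164, 986, 219]
  L2: h(164,986)=(164*31+986)%997=88 h(219,219)=(219*31+219)%997=29 -> [88, 29]
  L3: h(88,29)=(88*31+29)%997=763 -> [763]
  root = 763 != target 525
Candidate B: set leaf[1] = 79 -> leaves = [5, 79, 22, 56, 38]
  L0: [5, 79, 22, 56, 38]
  L1: h(5,79)=(5*31+79)%997=234 h(22,56)=(22*31+56)%997=738 h(38,38)=(38*31+38)%997=219 -> [234, 738, 219]
  L2: h(234,738)=(234*31+738)%997=16 h(219,219)=(219*31+219)%997=29 -> [16, 29]
  L3: h(16,29)=(16*31+29)%997=525 -> [525]
  root = 525 == target 525  ** MATCH **
Candidate C: set leaf[1] = 65 -> leaves = [5, 65, 22, 56, 38]
  L0: [5, 65, 22, 56, 38]
  L1: h(5,65)=(5*31+65)%997=220 h(22,56)=(22*31+56)%997=738 h(38,38)=(38*31+38)%997=219 -> [220, 738, 219]
  L2: h(220,738)=(220*31+738)%997=579 h(219,219)=(219*31+219)%997=29 -> [579, 29]
  L3: h(579,29)=(579*31+29)%997=32 -> [32]
  root = 32 != target 525
Candidate D: set leaf[4] = 95 -> leaves = [5, 9, 22, 56, 95]
  L0: [5, 9, 22, 56, 95]
  L1: h(5,9)=(5*31+9)%997=164 h(22,56)=(22*31+56)%997=738 h(95,95)=(95*31+95)%997=49 -> [164, 738, 49]
  L2: h(164,738)=(164*31+738)%997=837 h(49,49)=(49*31+49)%997=571 -> [837, 571]
  L3: h(837,571)=(837*31+571)%997=596 -> [596]
  root = 596 != target 525
Candidate B produces the target root.

Answer: B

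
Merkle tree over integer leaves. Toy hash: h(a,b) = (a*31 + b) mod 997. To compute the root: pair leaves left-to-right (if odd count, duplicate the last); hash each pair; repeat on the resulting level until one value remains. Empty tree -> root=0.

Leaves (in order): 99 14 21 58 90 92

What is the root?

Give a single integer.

L0: [99, 14, 21, 58, 90, 92]
L1: h(99,14)=(99*31+14)%997=92 h(21,58)=(21*31+58)%997=709 h(90,92)=(90*31+92)%997=888 -> [92, 709, 888]
L2: h(92,709)=(92*31+709)%997=570 h(888,888)=(888*31+888)%997=500 -> [570, 500]
L3: h(570,500)=(570*31+500)%997=224 -> [224]

Answer: 224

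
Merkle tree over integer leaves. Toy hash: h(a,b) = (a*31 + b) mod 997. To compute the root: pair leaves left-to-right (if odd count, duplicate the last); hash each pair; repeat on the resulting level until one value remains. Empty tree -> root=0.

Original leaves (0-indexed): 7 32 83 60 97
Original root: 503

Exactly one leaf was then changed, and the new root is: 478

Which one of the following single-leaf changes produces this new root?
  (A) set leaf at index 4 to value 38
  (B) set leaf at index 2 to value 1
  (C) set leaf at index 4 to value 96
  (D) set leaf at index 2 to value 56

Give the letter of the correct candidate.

Original leaves: [7, 32, 83, 60, 97]
Target new root: 478
Try each candidate change and compute the resulting root:
Candidate A: set leaf[4] = 38 -> leaves = [7, 32, 83, 60, 38]
  L0: [7, 32, 83, 60, 38]
  L1: h(7,32)=(7*31+32)%997=249 h(83,60)=(83*31+60)%997=639 h(38,38)=(38*31+38)%997=219 -> [249, 639, 219]
  L2: h(249,639)=(249*31+639)%997=382 h(219,219)=(219*31+219)%997=29 -> [382, 29]
  L3: h(382,29)=(382*31+29)%997=904 -> [904]
  root = 904 != target 478
Candidate B: set leaf[2] = 1 -> leaves = [7, 32, 1, 60, 97]
  L0: [7, 32, 1, 60, 97]
  L1: h(7,32)=(7*31+32)%997=249 h(1,60)=(1*31+60)%997=91 h(97,97)=(97*31+97)%997=113 -> [249, 91, 113]
  L2: h(249,91)=(249*31+91)%997=831 h(113,113)=(113*31+113)%997=625 -> [831, 625]
  L3: h(831,625)=(831*31+625)%997=464 -> [464]
  root = 464 != target 478
Candidate C: set leaf[4] = 96 -> leaves = [7, 32, 83, 60, 96]
  L0: [7, 32, 83, 60, 96]
  L1: h(7,32)=(7*31+32)%997=249 h(83,60)=(83*31+60)%997=639 h(96,96)=(96*31+96)%997=81 -> [249, 639, 81]
  L2: h(249,639)=(249*31+639)%997=382 h(81,81)=(81*31+81)%997=598 -> [382, 598]
  L3: h(382,598)=(382*31+598)%997=476 -> [476]
  root = 476 != target 478
Candidate D: set leaf[2] = 56 -> leaves = [7, 32, 56, 60, 97]
  L0: [7, 32, 56, 60, 97]
  L1: h(7,32)=(7*31+32)%997=249 h(56,60)=(56*31+60)%997=799 h(97,97)=(97*31+97)%997=113 -> [249, 799, 113]
  L2: h(249,799)=(249*31+799)%997=542 h(113,113)=(113*31+113)%997=625 -> [542, 625]
  L3: h(542,625)=(542*31+625)%997=478 -> [478]
  root = 478 == target 478  ** MATCH **
Candidate D produces the target root.

Answer: D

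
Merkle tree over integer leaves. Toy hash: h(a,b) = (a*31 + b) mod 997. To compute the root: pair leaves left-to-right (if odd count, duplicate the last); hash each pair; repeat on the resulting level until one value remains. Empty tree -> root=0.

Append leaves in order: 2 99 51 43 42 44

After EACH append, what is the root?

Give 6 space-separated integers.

After append 2 (leaves=[2]):
  L0: [2]
  root=2
After append 99 (leaves=[2, 99]):
  L0: [2, 99]
  L1: h(2,99)=(2*31+99)%997=161 -> [161]
  root=161
After append 51 (leaves=[2, 99, 51]):
  L0: [2, 99, 51]
  L1: h(2,99)=(2*31+99)%997=161 h(51,51)=(51*31+51)%997=635 -> [161, 635]
  L2: h(161,635)=(161*31+635)%997=641 -> [641]
  root=641
After append 43 (leaves=[2, 99, 51, 43]):
  L0: [2, 99, 51, 43]
  L1: h(2,99)=(2*31+99)%997=161 h(51,43)=(51*31+43)%997=627 -> [161, 627]
  L2: h(161,627)=(161*31+627)%997=633 -> [633]
  root=633
After append 42 (leaves=[2, 99, 51, 43, 42]):
  L0: [2, 99, 51, 43, 42]
  L1: h(2,99)=(2*31+99)%997=161 h(51,43)=(51*31+43)%997=627 h(42,42)=(42*31+42)%997=347 -> [161, 627, 347]
  L2: h(161,627)=(161*31+627)%997=633 h(347,347)=(347*31+347)%997=137 -> [633, 137]
  L3: h(633,137)=(633*31+137)%997=817 -> [817]
  root=817
After append 44 (leaves=[2, 99, 51, 43, 42, 44]):
  L0: [2, 99, 51, 43, 42, 44]
  L1: h(2,99)=(2*31+99)%997=161 h(51,43)=(51*31+43)%997=627 h(42,44)=(42*31+44)%997=349 -> [161, 627, 349]
  L2: h(161,627)=(161*31+627)%997=633 h(349,349)=(349*31+349)%997=201 -> [633, 201]
  L3: h(633,201)=(633*31+201)%997=881 -> [881]
  root=881

Answer: 2 161 641 633 817 881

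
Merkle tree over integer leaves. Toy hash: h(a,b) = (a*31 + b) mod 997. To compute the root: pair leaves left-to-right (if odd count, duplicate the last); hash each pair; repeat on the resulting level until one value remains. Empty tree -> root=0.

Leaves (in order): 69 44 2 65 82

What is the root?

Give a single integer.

Answer: 344

Derivation:
L0: [69, 44, 2, 65, 82]
L1: h(69,44)=(69*31+44)%997=189 h(2,65)=(2*31+65)%997=127 h(82,82)=(82*31+82)%997=630 -> [189, 127, 630]
L2: h(189,127)=(189*31+127)%997=4 h(630,630)=(630*31+630)%997=220 -> [4, 220]
L3: h(4,220)=(4*31+220)%997=344 -> [344]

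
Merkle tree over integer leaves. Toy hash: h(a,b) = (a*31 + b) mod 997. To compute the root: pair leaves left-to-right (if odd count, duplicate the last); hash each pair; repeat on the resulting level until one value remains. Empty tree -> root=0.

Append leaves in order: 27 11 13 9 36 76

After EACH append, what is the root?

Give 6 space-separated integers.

Answer: 27 848 782 778 165 448

Derivation:
After append 27 (leaves=[27]):
  L0: [27]
  root=27
After append 11 (leaves=[27, 11]):
  L0: [27, 11]
  L1: h(27,11)=(27*31+11)%997=848 -> [848]
  root=848
After append 13 (leaves=[27, 11, 13]):
  L0: [27, 11, 13]
  L1: h(27,11)=(27*31+11)%997=848 h(13,13)=(13*31+13)%997=416 -> [848, 416]
  L2: h(848,416)=(848*31+416)%997=782 -> [782]
  root=782
After append 9 (leaves=[27, 11, 13, 9]):
  L0: [27, 11, 13, 9]
  L1: h(27,11)=(27*31+11)%997=848 h(13,9)=(13*31+9)%997=412 -> [848, 412]
  L2: h(848,412)=(848*31+412)%997=778 -> [778]
  root=778
After append 36 (leaves=[27, 11, 13, 9, 36]):
  L0: [27, 11, 13, 9, 36]
  L1: h(27,11)=(27*31+11)%997=848 h(13,9)=(13*31+9)%997=412 h(36,36)=(36*31+36)%997=155 -> [848, 412, 155]
  L2: h(848,412)=(848*31+412)%997=778 h(155,155)=(155*31+155)%997=972 -> [778, 972]
  L3: h(778,972)=(778*31+972)%997=165 -> [165]
  root=165
After append 76 (leaves=[27, 11, 13, 9, 36, 76]):
  L0: [27, 11, 13, 9, 36, 76]
  L1: h(27,11)=(27*31+11)%997=848 h(13,9)=(13*31+9)%997=412 h(36,76)=(36*31+76)%997=195 -> [848, 412, 195]
  L2: h(848,412)=(848*31+412)%997=778 h(195,195)=(195*31+195)%997=258 -> [778, 258]
  L3: h(778,258)=(778*31+258)%997=448 -> [448]
  root=448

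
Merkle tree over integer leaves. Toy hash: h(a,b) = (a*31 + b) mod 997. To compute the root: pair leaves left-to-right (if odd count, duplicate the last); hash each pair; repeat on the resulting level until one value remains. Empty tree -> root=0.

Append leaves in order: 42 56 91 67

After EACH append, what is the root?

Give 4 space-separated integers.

Answer: 42 361 145 121

Derivation:
After append 42 (leaves=[42]):
  L0: [42]
  root=42
After append 56 (leaves=[42, 56]):
  L0: [42, 56]
  L1: h(42,56)=(42*31+56)%997=361 -> [361]
  root=361
After append 91 (leaves=[42, 56, 91]):
  L0: [42, 56, 91]
  L1: h(42,56)=(42*31+56)%997=361 h(91,91)=(91*31+91)%997=918 -> [361, 918]
  L2: h(361,918)=(361*31+918)%997=145 -> [145]
  root=145
After append 67 (leaves=[42, 56, 91, 67]):
  L0: [42, 56, 91, 67]
  L1: h(42,56)=(42*31+56)%997=361 h(91,67)=(91*31+67)%997=894 -> [361, 894]
  L2: h(361,894)=(361*31+894)%997=121 -> [121]
  root=121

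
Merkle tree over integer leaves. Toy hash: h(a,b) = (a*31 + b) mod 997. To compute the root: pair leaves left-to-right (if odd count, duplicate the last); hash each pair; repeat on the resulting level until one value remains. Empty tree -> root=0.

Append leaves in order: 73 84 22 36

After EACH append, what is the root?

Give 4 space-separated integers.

Answer: 73 353 680 694

Derivation:
After append 73 (leaves=[73]):
  L0: [73]
  root=73
After append 84 (leaves=[73, 84]):
  L0: [73, 84]
  L1: h(73,84)=(73*31+84)%997=353 -> [353]
  root=353
After append 22 (leaves=[73, 84, 22]):
  L0: [73, 84, 22]
  L1: h(73,84)=(73*31+84)%997=353 h(22,22)=(22*31+22)%997=704 -> [353, 704]
  L2: h(353,704)=(353*31+704)%997=680 -> [680]
  root=680
After append 36 (leaves=[73, 84, 22, 36]):
  L0: [73, 84, 22, 36]
  L1: h(73,84)=(73*31+84)%997=353 h(22,36)=(22*31+36)%997=718 -> [353, 718]
  L2: h(353,718)=(353*31+718)%997=694 -> [694]
  root=694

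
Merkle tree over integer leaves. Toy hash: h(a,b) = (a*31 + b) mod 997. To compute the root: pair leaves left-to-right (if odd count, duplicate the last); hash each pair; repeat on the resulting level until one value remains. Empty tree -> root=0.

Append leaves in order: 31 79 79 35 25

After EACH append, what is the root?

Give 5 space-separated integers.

Answer: 31 43 870 826 359

Derivation:
After append 31 (leaves=[31]):
  L0: [31]
  root=31
After append 79 (leaves=[31, 79]):
  L0: [31, 79]
  L1: h(31,79)=(31*31+79)%997=43 -> [43]
  root=43
After append 79 (leaves=[31, 79, 79]):
  L0: [31, 79, 79]
  L1: h(31,79)=(31*31+79)%997=43 h(79,79)=(79*31+79)%997=534 -> [43, 534]
  L2: h(43,534)=(43*31+534)%997=870 -> [870]
  root=870
After append 35 (leaves=[31, 79, 79, 35]):
  L0: [31, 79, 79, 35]
  L1: h(31,79)=(31*31+79)%997=43 h(79,35)=(79*31+35)%997=490 -> [43, 490]
  L2: h(43,490)=(43*31+490)%997=826 -> [826]
  root=826
After append 25 (leaves=[31, 79, 79, 35, 25]):
  L0: [31, 79, 79, 35, 25]
  L1: h(31,79)=(31*31+79)%997=43 h(79,35)=(79*31+35)%997=490 h(25,25)=(25*31+25)%997=800 -> [43, 490, 800]
  L2: h(43,490)=(43*31+490)%997=826 h(800,800)=(800*31+800)%997=675 -> [826, 675]
  L3: h(826,675)=(826*31+675)%997=359 -> [359]
  root=359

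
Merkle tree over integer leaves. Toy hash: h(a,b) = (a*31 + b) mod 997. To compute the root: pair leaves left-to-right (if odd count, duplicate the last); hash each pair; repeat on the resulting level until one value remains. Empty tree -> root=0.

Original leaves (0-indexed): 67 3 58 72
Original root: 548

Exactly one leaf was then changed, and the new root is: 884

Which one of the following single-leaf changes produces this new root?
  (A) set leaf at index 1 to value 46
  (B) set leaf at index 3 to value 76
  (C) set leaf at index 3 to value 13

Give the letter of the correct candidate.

Original leaves: [67, 3, 58, 72]
Target new root: 884
Try each candidate change and compute the resulting root:
Candidate A: set leaf[1] = 46 -> leaves = [67, 46, 58, 72]
  L0: [67, 46, 58, 72]
  L1: h(67,46)=(67*31+46)%997=129 h(58,72)=(58*31+72)%997=873 -> [129, 873]
  L2: h(129,873)=(129*31+873)%997=884 -> [884]
  root = 884 == target 884  ** MATCH **
Candidate B: set leaf[3] = 76 -> leaves = [67, 3, 58, 76]
  L0: [67, 3, 58, 76]
  L1: h(67,3)=(67*31+3)%997=86 h(58,76)=(58*31+76)%997=877 -> [86, 877]
  L2: h(86,877)=(86*31+877)%997=552 -> [552]
  root = 552 != target 884
Candidate C: set leaf[3] = 13 -> leaves = [67, 3, 58, 13]
  L0: [67, 3, 58, 13]
  L1: h(67,3)=(67*31+3)%997=86 h(58,13)=(58*31+13)%997=814 -> [86, 814]
  L2: h(86,814)=(86*31+814)%997=489 -> [489]
  root = 489 != target 884
Candidate A produces the target root.

Answer: A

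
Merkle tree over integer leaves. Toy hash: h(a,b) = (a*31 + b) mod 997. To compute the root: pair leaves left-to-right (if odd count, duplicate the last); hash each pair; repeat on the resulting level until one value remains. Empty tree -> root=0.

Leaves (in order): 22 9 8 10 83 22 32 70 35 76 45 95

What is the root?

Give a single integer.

L0: [22, 9, 8, 10, 83, 22, 32, 70, 35, 76, 45, 95]
L1: h(22,9)=(22*31+9)%997=691 h(8,10)=(8*31+10)%997=258 h(83,22)=(83*31+22)%997=601 h(32,70)=(32*31+70)%997=65 h(35,76)=(35*31+76)%997=164 h(45,95)=(45*31+95)%997=493 -> [691, 258, 601, 65, 164, 493]
L2: h(691,258)=(691*31+258)%997=742 h(601,65)=(601*31+65)%997=750 h(164,493)=(164*31+493)%997=592 -> [742, 750, 592]
L3: h(742,750)=(742*31+750)%997=821 h(592,592)=(592*31+592)%997=1 -> [821, 1]
L4: h(821,1)=(821*31+1)%997=527 -> [527]

Answer: 527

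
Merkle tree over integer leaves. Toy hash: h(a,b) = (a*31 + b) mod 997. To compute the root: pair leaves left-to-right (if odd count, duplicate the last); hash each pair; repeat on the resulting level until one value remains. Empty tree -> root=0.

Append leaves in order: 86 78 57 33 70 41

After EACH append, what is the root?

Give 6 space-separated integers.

After append 86 (leaves=[86]):
  L0: [86]
  root=86
After append 78 (leaves=[86, 78]):
  L0: [86, 78]
  L1: h(86,78)=(86*31+78)%997=750 -> [750]
  root=750
After append 57 (leaves=[86, 78, 57]):
  L0: [86, 78, 57]
  L1: h(86,78)=(86*31+78)%997=750 h(57,57)=(57*31+57)%997=827 -> [750, 827]
  L2: h(750,827)=(750*31+827)%997=149 -> [149]
  root=149
After append 33 (leaves=[86, 78, 57, 33]):
  L0: [86, 78, 57, 33]
  L1: h(86,78)=(86*31+78)%997=750 h(57,33)=(57*31+33)%997=803 -> [750, 803]
  L2: h(750,803)=(750*31+803)%997=125 -> [125]
  root=125
After append 70 (leaves=[86, 78, 57, 33, 70]):
  L0: [86, 78, 57, 33, 70]
  L1: h(86,78)=(86*31+78)%997=750 h(57,33)=(57*31+33)%997=803 h(70,70)=(70*31+70)%997=246 -> [750, 803, 246]
  L2: h(750,803)=(750*31+803)%997=125 h(246,246)=(246*31+246)%997=893 -> [125, 893]
  L3: h(125,893)=(125*31+893)%997=780 -> [780]
  root=780
After append 41 (leaves=[86, 78, 57, 33, 70, 41]):
  L0: [86, 78, 57, 33, 70, 41]
  L1: h(86,78)=(86*31+78)%997=750 h(57,33)=(57*31+33)%997=803 h(70,41)=(70*31+41)%997=217 -> [750, 803, 217]
  L2: h(750,803)=(750*31+803)%997=125 h(217,217)=(217*31+217)%997=962 -> [125, 962]
  L3: h(125,962)=(125*31+962)%997=849 -> [849]
  root=849

Answer: 86 750 149 125 780 849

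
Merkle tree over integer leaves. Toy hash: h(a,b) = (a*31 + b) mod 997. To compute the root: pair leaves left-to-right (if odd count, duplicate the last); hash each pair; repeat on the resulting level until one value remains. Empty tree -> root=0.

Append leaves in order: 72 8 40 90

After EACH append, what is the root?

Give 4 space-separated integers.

After append 72 (leaves=[72]):
  L0: [72]
  root=72
After append 8 (leaves=[72, 8]):
  L0: [72, 8]
  L1: h(72,8)=(72*31+8)%997=246 -> [246]
  root=246
After append 40 (leaves=[72, 8, 40]):
  L0: [72, 8, 40]
  L1: h(72,8)=(72*31+8)%997=246 h(40,40)=(40*31+40)%997=283 -> [246, 283]
  L2: h(246,283)=(246*31+283)%997=930 -> [930]
  root=930
After append 90 (leaves=[72, 8, 40, 90]):
  L0: [72, 8, 40, 90]
  L1: h(72,8)=(72*31+8)%997=246 h(40,90)=(40*31+90)%997=333 -> [246, 333]
  L2: h(246,333)=(246*31+333)%997=980 -> [980]
  root=980

Answer: 72 246 930 980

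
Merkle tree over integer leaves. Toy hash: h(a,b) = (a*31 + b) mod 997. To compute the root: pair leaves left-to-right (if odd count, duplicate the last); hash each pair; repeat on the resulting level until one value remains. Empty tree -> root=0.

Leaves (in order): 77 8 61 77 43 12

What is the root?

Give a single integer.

L0: [77, 8, 61, 77, 43, 12]
L1: h(77,8)=(77*31+8)%997=401 h(61,77)=(61*31+77)%997=971 h(43,12)=(43*31+12)%997=348 -> [401, 971, 348]
L2: h(401,971)=(401*31+971)%997=441 h(348,348)=(348*31+348)%997=169 -> [441, 169]
L3: h(441,169)=(441*31+169)%997=879 -> [879]

Answer: 879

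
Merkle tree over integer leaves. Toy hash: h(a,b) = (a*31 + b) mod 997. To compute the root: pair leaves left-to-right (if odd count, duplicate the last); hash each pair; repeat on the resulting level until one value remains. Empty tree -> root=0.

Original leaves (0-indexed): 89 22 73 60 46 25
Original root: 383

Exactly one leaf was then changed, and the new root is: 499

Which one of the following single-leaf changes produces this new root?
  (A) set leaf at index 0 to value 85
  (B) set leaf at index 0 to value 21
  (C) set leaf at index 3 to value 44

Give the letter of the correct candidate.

Answer: B

Derivation:
Original leaves: [89, 22, 73, 60, 46, 25]
Target new root: 499
Try each candidate change and compute the resulting root:
Candidate A: set leaf[0] = 85 -> leaves = [85, 22, 73, 60, 46, 25]
  L0: [85, 22, 73, 60, 46, 25]
  L1: h(85,22)=(85*31+22)%997=663 h(73,60)=(73*31+60)%997=329 h(46,25)=(46*31+25)%997=454 -> [663, 329, 454]
  L2: h(663,329)=(663*31+329)%997=942 h(454,454)=(454*31+454)%997=570 -> [942, 570]
  L3: h(942,570)=(942*31+570)%997=859 -> [859]
  root = 859 != target 499
Candidate B: set leaf[0] = 21 -> leaves = [21, 22, 73, 60, 46, 25]
  L0: [21, 22, 73, 60, 46, 25]
  L1: h(21,22)=(21*31+22)%997=673 h(73,60)=(73*31+60)%997=329 h(46,25)=(46*31+25)%997=454 -> [673, 329, 454]
  L2: h(673,329)=(673*31+329)%997=255 h(454,454)=(454*31+454)%997=570 -> [255, 570]
  L3: h(255,570)=(255*31+570)%997=499 -> [499]
  root = 499 == target 499  ** MATCH **
Candidate C: set leaf[3] = 44 -> leaves = [89, 22, 73, 44, 46, 25]
  L0: [89, 22, 73, 44, 46, 25]
  L1: h(89,22)=(89*31+22)%997=787 h(73,44)=(73*31+44)%997=313 h(46,25)=(46*31+25)%997=454 -> [787, 313, 454]
  L2: h(787,313)=(787*31+313)%997=782 h(454,454)=(454*31+454)%997=570 -> [782, 570]
  L3: h(782,570)=(782*31+570)%997=884 -> [884]
  root = 884 != target 499
Candidate B produces the target root.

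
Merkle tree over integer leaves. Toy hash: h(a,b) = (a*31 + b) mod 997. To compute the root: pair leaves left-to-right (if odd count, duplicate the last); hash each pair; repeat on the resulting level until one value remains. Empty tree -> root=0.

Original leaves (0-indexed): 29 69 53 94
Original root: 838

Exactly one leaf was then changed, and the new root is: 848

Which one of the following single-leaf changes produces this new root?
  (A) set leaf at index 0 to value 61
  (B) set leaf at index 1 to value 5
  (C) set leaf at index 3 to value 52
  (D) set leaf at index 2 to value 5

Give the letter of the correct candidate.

Original leaves: [29, 69, 53, 94]
Target new root: 848
Try each candidate change and compute the resulting root:
Candidate A: set leaf[0] = 61 -> leaves = [61, 69, 53, 94]
  L0: [61, 69, 53, 94]
  L1: h(61,69)=(61*31+69)%997=963 h(53,94)=(53*31+94)%997=740 -> [963, 740]
  L2: h(963,740)=(963*31+740)%997=683 -> [683]
  root = 683 != target 848
Candidate B: set leaf[1] = 5 -> leaves = [29, 5, 53, 94]
  L0: [29, 5, 53, 94]
  L1: h(29,5)=(29*31+5)%997=904 h(53,94)=(53*31+94)%997=740 -> [904, 740]
  L2: h(904,740)=(904*31+740)%997=848 -> [848]
  root = 848 == target 848  ** MATCH **
Candidate C: set leaf[3] = 52 -> leaves = [29, 69, 53, 52]
  L0: [29, 69, 53, 52]
  L1: h(29,69)=(29*31+69)%997=968 h(53,52)=(53*31+52)%997=698 -> [968, 698]
  L2: h(968,698)=(968*31+698)%997=796 -> [796]
  root = 796 != target 848
Candidate D: set leaf[2] = 5 -> leaves = [29, 69, 5, 94]
  L0: [29, 69, 5, 94]
  L1: h(29,69)=(29*31+69)%997=968 h(5,94)=(5*31+94)%997=249 -> [968, 249]
  L2: h(968,249)=(968*31+249)%997=347 -> [347]
  root = 347 != target 848
Candidate B produces the target root.

Answer: B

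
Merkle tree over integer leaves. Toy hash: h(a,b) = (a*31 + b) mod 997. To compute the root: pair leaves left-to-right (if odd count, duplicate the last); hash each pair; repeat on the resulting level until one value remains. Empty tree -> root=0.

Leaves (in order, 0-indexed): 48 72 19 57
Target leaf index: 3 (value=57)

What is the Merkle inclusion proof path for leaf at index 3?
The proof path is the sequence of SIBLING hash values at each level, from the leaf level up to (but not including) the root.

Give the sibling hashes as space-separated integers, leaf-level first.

L0 (leaves): [48, 72, 19, 57], target index=3
L1: h(48,72)=(48*31+72)%997=563 [pair 0] h(19,57)=(19*31+57)%997=646 [pair 1] -> [563, 646]
  Sibling for proof at L0: 19
L2: h(563,646)=(563*31+646)%997=153 [pair 0] -> [153]
  Sibling for proof at L1: 563
Root: 153
Proof path (sibling hashes from leaf to root): [19, 563]

Answer: 19 563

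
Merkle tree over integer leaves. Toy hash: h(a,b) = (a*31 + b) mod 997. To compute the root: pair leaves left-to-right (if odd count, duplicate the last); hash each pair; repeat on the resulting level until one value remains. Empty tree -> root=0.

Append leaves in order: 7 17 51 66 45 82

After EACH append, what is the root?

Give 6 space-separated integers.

Answer: 7 234 910 925 977 167

Derivation:
After append 7 (leaves=[7]):
  L0: [7]
  root=7
After append 17 (leaves=[7, 17]):
  L0: [7, 17]
  L1: h(7,17)=(7*31+17)%997=234 -> [234]
  root=234
After append 51 (leaves=[7, 17, 51]):
  L0: [7, 17, 51]
  L1: h(7,17)=(7*31+17)%997=234 h(51,51)=(51*31+51)%997=635 -> [234, 635]
  L2: h(234,635)=(234*31+635)%997=910 -> [910]
  root=910
After append 66 (leaves=[7, 17, 51, 66]):
  L0: [7, 17, 51, 66]
  L1: h(7,17)=(7*31+17)%997=234 h(51,66)=(51*31+66)%997=650 -> [234, 650]
  L2: h(234,650)=(234*31+650)%997=925 -> [925]
  root=925
After append 45 (leaves=[7, 17, 51, 66, 45]):
  L0: [7, 17, 51, 66, 45]
  L1: h(7,17)=(7*31+17)%997=234 h(51,66)=(51*31+66)%997=650 h(45,45)=(45*31+45)%997=443 -> [234, 650, 443]
  L2: h(234,650)=(234*31+650)%997=925 h(443,443)=(443*31+443)%997=218 -> [925, 218]
  L3: h(925,218)=(925*31+218)%997=977 -> [977]
  root=977
After append 82 (leaves=[7, 17, 51, 66, 45, 82]):
  L0: [7, 17, 51, 66, 45, 82]
  L1: h(7,17)=(7*31+17)%997=234 h(51,66)=(51*31+66)%997=650 h(45,82)=(45*31+82)%997=480 -> [234, 650, 480]
  L2: h(234,650)=(234*31+650)%997=925 h(480,480)=(480*31+480)%997=405 -> [925, 405]
  L3: h(925,405)=(925*31+405)%997=167 -> [167]
  root=167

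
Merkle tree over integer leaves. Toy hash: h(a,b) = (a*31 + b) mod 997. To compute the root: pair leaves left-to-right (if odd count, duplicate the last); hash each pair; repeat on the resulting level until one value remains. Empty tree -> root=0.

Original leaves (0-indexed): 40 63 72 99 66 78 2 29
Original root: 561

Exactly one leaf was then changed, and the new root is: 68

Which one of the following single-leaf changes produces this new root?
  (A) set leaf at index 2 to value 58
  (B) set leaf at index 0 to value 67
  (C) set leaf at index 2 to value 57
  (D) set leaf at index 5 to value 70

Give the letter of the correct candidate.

Original leaves: [40, 63, 72, 99, 66, 78, 2, 29]
Target new root: 68
Try each candidate change and compute the resulting root:
Candidate A: set leaf[2] = 58 -> leaves = [40, 63, 58, 99, 66, 78, 2, 29]
  L0: [40, 63, 58, 99, 66, 78, 2, 29]
  L1: h(40,63)=(40*31+63)%997=306 h(58,99)=(58*31+99)%997=900 h(66,78)=(66*31+78)%997=130 h(2,29)=(2*31+29)%997=91 -> [306, 900, 130, 91]
  L2: h(306,900)=(306*31+900)%997=416 h(130,91)=(130*31+91)%997=133 -> [416, 133]
  L3: h(416,133)=(416*31+133)%997=68 -> [68]
  root = 68 == target 68  ** MATCH **
Candidate B: set leaf[0] = 67 -> leaves = [67, 63, 72, 99, 66, 78, 2, 29]
  L0: [67, 63, 72, 99, 66, 78, 2, 29]
  L1: h(67,63)=(67*31+63)%997=146 h(72,99)=(72*31+99)%997=337 h(66,78)=(66*31+78)%997=130 h(2,29)=(2*31+29)%997=91 -> [146, 337, 130, 91]
  L2: h(146,337)=(146*31+337)%997=875 h(130,91)=(130*31+91)%997=133 -> [875, 133]
  L3: h(875,133)=(875*31+133)%997=339 -> [339]
  root = 339 != target 68
Candidate C: set leaf[2] = 57 -> leaves = [40, 63, 57, 99, 66, 78, 2, 29]
  L0: [40, 63, 57, 99, 66, 78, 2, 29]
  L1: h(40,63)=(40*31+63)%997=306 h(57,99)=(57*31+99)%997=869 h(66,78)=(66*31+78)%997=130 h(2,29)=(2*31+29)%997=91 -> [306, 869, 130, 91]
  L2: h(306,869)=(306*31+869)%997=385 h(130,91)=(130*31+91)%997=133 -> [385, 133]
  L3: h(385,133)=(385*31+133)%997=104 -> [104]
  root = 104 != target 68
Candidate D: set leaf[5] = 70 -> leaves = [40, 63, 72, 99, 66, 70, 2, 29]
  L0: [40, 63, 72, 99, 66, 70, 2, 29]
  L1: h(40,63)=(40*31+63)%997=306 h(72,99)=(72*31+99)%997=337 h(66,70)=(66*31+70)%997=122 h(2,29)=(2*31+29)%997=91 -> [306, 337, 122, 91]
  L2: h(306,337)=(306*31+337)%997=850 h(122,91)=(122*31+91)%997=882 -> [850, 882]
  L3: h(850,882)=(850*31+882)%997=313 -> [313]
  root = 313 != target 68
Candidate A produces the target root.

Answer: A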